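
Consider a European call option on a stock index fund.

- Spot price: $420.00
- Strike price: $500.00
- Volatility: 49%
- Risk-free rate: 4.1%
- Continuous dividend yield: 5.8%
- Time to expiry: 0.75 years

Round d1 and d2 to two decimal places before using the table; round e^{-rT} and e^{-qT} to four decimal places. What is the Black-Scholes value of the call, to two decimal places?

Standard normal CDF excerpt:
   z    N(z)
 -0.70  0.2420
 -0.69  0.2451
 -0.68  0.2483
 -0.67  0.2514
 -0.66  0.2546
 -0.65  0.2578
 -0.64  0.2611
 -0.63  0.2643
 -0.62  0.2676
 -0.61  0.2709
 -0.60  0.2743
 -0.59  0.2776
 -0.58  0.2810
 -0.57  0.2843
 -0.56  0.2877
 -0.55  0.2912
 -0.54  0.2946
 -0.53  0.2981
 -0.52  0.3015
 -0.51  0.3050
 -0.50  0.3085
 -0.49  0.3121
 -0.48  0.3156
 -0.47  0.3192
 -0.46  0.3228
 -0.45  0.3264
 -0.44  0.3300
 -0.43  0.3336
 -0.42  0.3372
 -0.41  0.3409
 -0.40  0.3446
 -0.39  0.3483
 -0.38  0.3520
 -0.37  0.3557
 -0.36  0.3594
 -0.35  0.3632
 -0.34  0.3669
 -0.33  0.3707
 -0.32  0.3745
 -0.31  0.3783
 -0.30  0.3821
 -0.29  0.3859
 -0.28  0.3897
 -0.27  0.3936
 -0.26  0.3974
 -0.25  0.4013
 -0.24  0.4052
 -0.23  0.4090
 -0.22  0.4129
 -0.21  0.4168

$39.47

σ√T = 0.49 × 0.8660 = 0.4244
d₁ = [ln(420/500) + (0.041 − 0.058 + 0.49²/2)·0.75] / 0.4244 = [-0.1744 + 0.0773] / 0.4244 = -0.2287 which rounds to -0.23
d₂ = d₁ − σ√T = -0.2287 − 0.4244 = -0.6531 which rounds to -0.65
e^(−qT) = e^(−0.058·0.75) = 0.9574;  e^(−rT) = e^(−0.041·0.75) = 0.9697
C = 420·0.9574·N(-0.23) − 500·0.9697·N(-0.65) = 420·0.9574·0.4090 − 500·0.9697·0.2578 = 164.4622 − 124.9943 = 39.4678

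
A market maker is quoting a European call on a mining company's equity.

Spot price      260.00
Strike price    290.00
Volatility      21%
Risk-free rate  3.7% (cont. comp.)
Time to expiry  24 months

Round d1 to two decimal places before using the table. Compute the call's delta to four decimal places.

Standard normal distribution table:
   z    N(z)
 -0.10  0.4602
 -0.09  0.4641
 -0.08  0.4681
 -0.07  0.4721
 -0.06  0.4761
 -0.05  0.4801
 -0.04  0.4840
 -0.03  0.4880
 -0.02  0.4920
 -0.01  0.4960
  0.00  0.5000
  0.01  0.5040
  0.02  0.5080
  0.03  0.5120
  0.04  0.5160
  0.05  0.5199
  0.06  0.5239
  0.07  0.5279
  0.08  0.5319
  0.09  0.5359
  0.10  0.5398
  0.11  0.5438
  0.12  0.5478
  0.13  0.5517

σ√T = 0.21 × 1.4142 = 0.2970
d₁ = [ln(260/290) + (0.037 + 0.21²/2)·2] / 0.2970 = [-0.1092 + 0.1181] / 0.2970 = 0.0300 ≈ 0.03
N(d₁) = N(0.03) = 0.5120
Δ_call = N(d₁) = 0.5120

0.5120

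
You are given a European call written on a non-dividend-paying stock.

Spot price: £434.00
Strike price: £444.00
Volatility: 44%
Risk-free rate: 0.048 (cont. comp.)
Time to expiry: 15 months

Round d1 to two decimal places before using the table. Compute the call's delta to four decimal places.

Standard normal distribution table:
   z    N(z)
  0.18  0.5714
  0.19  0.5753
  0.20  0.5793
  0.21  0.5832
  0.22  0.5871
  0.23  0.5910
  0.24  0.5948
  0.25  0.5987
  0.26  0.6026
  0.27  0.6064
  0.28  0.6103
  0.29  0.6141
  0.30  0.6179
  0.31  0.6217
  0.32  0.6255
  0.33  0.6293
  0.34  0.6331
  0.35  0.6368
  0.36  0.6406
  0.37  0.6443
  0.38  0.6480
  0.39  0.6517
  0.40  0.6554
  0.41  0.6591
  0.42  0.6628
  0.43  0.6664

T = 1.25;  σ√T = 0.4919
d₁ = [ln(434/444) + (0.048 + 0.44²/2)·1.25] / 0.4919 = [-0.0228 + 0.1810] / 0.4919 = 0.3216 → 0.32
N(d₁) = N(0.32) = 0.6255
Δ_call = N(d₁) = 0.6255

0.6255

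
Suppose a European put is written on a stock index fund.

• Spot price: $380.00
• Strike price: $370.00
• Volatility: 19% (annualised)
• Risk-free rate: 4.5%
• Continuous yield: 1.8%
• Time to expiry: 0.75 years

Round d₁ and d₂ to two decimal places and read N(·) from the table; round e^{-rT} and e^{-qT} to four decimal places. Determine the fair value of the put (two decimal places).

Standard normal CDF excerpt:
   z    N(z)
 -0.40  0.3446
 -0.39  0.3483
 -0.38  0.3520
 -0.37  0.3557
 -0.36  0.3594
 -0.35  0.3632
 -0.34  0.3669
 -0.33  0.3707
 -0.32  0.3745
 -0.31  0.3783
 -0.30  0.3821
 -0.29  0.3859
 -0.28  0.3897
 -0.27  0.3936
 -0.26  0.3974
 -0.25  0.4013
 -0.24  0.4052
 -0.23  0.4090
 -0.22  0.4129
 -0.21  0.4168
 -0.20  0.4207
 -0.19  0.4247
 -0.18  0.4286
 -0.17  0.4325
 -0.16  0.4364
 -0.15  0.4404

σ√T = 0.19 × 0.8660 = 0.1645
d₁ = [ln(380/370) + (0.045 − 0.018 + ½·0.19²)·0.75] / (σ√T) = (0.0267 + 0.0338) / 0.1645 = 0.3674 which rounds to 0.37
d₂ = 0.3674 − 0.1645 = 0.2029 which rounds to 0.20
e^(−qT) = e^(−0.018·0.75) = 0.9866;  e^(−rT) = e^(−0.045·0.75) = 0.9668
P = 370·0.9668·N(-0.20) − 380·0.9866·N(-0.37) = 370·0.9668·0.4207 − 380·0.9866·0.3557 = 150.4911 − 133.3548 = 17.1363

$17.14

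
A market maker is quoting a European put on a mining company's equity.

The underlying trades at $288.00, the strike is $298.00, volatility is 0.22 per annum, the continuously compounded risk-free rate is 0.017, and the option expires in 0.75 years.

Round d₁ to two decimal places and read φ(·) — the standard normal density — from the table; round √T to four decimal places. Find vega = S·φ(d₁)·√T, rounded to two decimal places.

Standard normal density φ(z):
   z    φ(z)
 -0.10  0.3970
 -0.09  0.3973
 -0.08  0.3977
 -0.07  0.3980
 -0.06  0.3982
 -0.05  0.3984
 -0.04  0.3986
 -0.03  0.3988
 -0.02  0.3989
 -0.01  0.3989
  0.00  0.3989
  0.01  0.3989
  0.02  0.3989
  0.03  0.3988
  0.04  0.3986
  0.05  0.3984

σ√T = 0.22 × 0.8660 = 0.1905
ln(S/K) + (r + σ²/2)T = ln(288/298) + (0.017 + 0.22²/2)·0.75 = -0.0341 + 0.0309 = -0.0032
d₁ = -0.0032 / 0.1905 = -0.0170 ⇒ -0.02
√T = √0.75 = 0.8660
φ(d₁) = φ(-0.02) = 0.3989
vega = S·φ(d₁)·√T = 288·0.3989·0.8660 = 99.4889
(Vega is the same for a European call and put with the same parameters.)

99.49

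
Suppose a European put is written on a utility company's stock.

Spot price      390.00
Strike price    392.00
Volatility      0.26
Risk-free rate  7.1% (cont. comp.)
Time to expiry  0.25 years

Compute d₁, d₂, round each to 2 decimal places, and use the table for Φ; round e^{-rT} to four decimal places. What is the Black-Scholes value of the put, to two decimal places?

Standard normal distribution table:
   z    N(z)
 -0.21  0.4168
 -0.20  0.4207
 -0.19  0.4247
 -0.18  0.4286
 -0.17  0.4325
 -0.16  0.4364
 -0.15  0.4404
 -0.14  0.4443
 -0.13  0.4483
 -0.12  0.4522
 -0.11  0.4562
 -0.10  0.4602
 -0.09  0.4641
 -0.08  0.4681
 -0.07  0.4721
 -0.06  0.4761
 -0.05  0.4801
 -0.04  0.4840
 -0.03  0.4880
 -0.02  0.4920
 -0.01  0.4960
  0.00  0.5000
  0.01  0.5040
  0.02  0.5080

17.73

σ√T = 0.26·√0.25 = 0.1300
ln(S/K) + (r + σ²/2)T = ln(390/392) + (0.071 + 0.26²/2)·0.25 = -0.0051 + 0.0262 = 0.0211
d₁ = 0.0211 / 0.1300 = 0.1622 ≈ 0.16
d₂ = d₁ − σ√T = 0.1622 − 0.1300 = 0.0322 ≈ 0.03
exp(−rT) = exp(−0.071·0.25) = 0.9824
N(−d₂) = N(-0.03) = 0.4880;  N(−d₁) = N(-0.16) = 0.4364
P = 392·0.9824·0.4880 − 390·0.4364 = 187.9292 − 170.1960 = 17.7332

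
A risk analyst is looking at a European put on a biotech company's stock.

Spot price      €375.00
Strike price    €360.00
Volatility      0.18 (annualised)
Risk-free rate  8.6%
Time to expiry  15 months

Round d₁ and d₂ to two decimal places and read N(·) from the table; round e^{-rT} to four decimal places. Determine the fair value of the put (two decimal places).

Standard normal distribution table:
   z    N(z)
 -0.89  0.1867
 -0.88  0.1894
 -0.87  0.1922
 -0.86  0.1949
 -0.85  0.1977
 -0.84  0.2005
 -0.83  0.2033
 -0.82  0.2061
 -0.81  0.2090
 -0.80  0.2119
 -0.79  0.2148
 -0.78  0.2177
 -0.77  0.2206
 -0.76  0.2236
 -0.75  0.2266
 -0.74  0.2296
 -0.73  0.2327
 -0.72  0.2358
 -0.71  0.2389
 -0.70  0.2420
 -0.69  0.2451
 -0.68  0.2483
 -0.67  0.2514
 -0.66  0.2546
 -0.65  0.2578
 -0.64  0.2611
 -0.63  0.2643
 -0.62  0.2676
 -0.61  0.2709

€9.23

σ√T = 0.18·√1.25 = 0.2012
d₁ = [ln(375/360) + (0.086 + 0.18²/2)·1.25] / 0.2012 = [0.0408 + 0.1277] / 0.2012 = 0.8376 which rounds to 0.84
d₂ = d₁ − σ√T = 0.8376 − 0.2012 = 0.6364 which rounds to 0.64
exp(−rT) = exp(−0.086·1.25) = 0.8981
P = 360·0.8981·N(-0.64) − 375·N(-0.84) = 360·0.8981·0.2611 − 375·0.2005 = 84.4178 − 75.1875 = 9.2303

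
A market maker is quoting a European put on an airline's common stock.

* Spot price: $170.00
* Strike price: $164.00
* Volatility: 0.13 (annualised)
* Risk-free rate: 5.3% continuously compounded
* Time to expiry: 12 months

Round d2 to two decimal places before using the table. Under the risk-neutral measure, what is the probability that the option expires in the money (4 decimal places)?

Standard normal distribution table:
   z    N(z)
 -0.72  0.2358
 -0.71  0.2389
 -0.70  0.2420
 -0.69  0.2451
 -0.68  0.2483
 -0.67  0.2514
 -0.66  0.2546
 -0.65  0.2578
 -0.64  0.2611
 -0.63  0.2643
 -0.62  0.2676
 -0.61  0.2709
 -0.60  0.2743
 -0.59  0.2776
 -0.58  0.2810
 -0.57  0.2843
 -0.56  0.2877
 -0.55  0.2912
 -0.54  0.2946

0.2676

σ√T = 0.13 × 1.0000 = 0.1300
d₁ = [ln(170/164) + (0.053 + ½·0.13²)·1] / (σ√T) = (0.0359 + 0.0614) / 0.1300 = 0.7491 ≈ 0.75
d₂ = 0.7491 − 0.1300 = 0.6191 ≈ 0.62
Pr(exercise) under Q = N(−d₂) = N(-0.62) = 0.2676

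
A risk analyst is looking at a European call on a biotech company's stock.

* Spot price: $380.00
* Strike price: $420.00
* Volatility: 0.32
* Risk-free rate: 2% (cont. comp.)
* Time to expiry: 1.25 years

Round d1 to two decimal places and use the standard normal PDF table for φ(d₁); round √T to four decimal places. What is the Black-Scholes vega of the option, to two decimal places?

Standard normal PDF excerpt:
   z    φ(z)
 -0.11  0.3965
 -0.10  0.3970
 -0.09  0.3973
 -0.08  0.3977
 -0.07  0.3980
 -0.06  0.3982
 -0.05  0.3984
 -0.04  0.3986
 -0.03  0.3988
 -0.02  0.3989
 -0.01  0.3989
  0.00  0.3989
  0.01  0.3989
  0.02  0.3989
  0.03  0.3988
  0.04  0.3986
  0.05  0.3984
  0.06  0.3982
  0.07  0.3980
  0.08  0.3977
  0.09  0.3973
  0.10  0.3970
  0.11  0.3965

T = 1.25;  σ√T = 0.3578
d₁ = [ln(380/420) + (0.02 + ½·0.32²)·1.25] / (σ√T) = (-0.1001 + 0.0890) / 0.3578 = -0.0310 ≈ -0.03
√T = √1.25 = 1.1180
φ(d₁) = φ(-0.03) = 0.3988
vega = S·φ(d₁)·√T = 380·0.3988·1.1180 = 169.4262

169.43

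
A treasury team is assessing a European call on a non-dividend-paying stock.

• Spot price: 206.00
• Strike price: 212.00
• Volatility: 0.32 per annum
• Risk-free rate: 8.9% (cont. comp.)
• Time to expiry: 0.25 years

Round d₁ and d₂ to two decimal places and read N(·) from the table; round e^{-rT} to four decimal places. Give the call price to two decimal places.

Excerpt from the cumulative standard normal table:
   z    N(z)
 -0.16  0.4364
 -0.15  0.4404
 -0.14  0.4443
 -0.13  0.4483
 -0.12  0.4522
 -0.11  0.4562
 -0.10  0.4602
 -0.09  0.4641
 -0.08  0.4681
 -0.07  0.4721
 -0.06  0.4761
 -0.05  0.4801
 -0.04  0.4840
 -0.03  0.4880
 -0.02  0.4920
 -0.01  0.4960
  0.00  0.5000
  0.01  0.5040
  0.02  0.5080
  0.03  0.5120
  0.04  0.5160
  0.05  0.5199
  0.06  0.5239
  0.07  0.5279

σ√T = 0.32·√0.25 = 0.1600
d₁ = [ln(206/212) + (0.089 + 0.32²/2)·0.25] / 0.1600 = [-0.0287 + 0.0350] / 0.1600 = 0.0396 ⇒ 0.04
d₂ = d₁ − σ√T = 0.0396 − 0.1600 = -0.1204 ⇒ -0.12
exp(−rT) = exp(−0.089·0.25) = 0.9780
C = 206·N(0.04) − 212·0.9780·N(-0.12) = 206·0.5160 − 212·0.9780·0.4522 = 106.2960 − 93.7573 = 12.5387

12.54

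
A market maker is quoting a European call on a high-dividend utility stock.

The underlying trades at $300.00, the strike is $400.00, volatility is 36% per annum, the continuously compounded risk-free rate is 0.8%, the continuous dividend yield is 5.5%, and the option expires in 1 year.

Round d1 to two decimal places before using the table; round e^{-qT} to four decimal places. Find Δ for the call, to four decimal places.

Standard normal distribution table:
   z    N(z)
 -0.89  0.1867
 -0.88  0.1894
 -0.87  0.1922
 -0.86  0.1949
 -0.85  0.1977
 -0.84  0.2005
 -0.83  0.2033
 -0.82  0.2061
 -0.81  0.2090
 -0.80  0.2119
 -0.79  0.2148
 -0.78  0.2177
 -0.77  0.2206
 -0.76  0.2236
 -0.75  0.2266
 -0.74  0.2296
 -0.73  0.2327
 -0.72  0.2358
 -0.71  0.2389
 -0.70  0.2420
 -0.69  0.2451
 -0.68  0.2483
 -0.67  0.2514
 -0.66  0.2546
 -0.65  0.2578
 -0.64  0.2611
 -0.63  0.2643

σ√T = 0.36·√1 = 0.3600
d₁ = [ln(300/400) + (0.008 − 0.055 + 0.36²/2)·1] / 0.3600 = [-0.2877 + 0.0178] / 0.3600 = -0.7497 → -0.75
N(d₁) = N(-0.75) = 0.2266
Δ_call = e^(−qT)·N(d₁) = 0.9465·0.2266 = 0.2145

0.2145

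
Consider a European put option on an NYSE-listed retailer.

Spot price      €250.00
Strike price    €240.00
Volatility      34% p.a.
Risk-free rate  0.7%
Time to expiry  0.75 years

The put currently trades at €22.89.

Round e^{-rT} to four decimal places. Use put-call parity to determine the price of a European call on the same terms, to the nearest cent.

e^(−rT) = e^(−0.007·0.75) = 0.9948
Put-call parity: C − P = S − K·e^(−rT) = 250 − 240·0.9948 = 250 − 238.7520 = 11.2480
C = P + (C − P) = 22.89 + (11.2480) = 34.1380

€34.14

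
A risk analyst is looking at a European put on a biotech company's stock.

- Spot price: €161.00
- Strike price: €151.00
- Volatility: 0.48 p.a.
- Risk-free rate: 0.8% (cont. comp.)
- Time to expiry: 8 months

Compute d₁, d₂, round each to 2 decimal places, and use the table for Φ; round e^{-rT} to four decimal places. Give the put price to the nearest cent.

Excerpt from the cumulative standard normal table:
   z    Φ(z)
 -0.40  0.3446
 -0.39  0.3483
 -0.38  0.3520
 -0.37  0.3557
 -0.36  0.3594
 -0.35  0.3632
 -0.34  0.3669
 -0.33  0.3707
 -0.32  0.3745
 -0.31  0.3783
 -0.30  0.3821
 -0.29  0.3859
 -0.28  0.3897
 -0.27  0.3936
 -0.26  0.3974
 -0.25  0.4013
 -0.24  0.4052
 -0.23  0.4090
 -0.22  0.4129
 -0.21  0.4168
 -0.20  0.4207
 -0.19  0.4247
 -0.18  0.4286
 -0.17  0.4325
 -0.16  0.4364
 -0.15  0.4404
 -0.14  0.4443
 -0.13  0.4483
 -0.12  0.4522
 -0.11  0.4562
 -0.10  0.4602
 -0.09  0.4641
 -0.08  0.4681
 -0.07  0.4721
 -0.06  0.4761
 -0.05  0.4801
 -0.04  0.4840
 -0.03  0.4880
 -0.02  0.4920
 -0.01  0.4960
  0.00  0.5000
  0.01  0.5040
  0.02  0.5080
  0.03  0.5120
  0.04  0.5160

σ√T = 0.48 × 0.8165 = 0.3919
d₁ = [ln(161/151) + (0.008 + 0.48²/2)·0.6667] / 0.3919 = [0.0641 + 0.0821] / 0.3919 = 0.3732 ⇒ 0.37
d₂ = d₁ − σ√T = 0.3732 − 0.3919 = -0.0187 ⇒ -0.02
e^(−rT) = e^(−0.008·0.6667) = 0.9947
N(−d₂) = N(0.02) = 0.5080;  N(−d₁) = N(-0.37) = 0.3557
P = 151·0.9947·0.5080 − 161·0.3557 = 76.3014 − 57.2677 = 19.0337

€19.03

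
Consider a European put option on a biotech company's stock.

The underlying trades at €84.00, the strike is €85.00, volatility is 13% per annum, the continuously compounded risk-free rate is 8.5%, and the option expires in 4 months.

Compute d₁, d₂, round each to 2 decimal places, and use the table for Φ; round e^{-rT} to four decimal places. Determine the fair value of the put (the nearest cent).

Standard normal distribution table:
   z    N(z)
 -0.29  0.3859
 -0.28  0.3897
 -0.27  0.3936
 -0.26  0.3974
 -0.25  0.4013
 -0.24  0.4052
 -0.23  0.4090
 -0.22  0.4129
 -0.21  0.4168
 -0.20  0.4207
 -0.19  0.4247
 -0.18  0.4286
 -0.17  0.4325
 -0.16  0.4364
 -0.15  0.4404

σ√T = 0.13·√0.3333 = 0.0751
d₁ = [ln(84/85) + (0.085 + 0.13²/2)·0.3333] / 0.0751 = [-0.0118 + 0.0312] / 0.0751 = 0.2574 → 0.26
d₂ = d₁ − σ√T = 0.2574 − 0.0751 = 0.1823 → 0.18
e^(−rT) = e^(−0.085·0.3333) = 0.9721
N(−d₂) = N(-0.18) = 0.4286;  N(−d₁) = N(-0.26) = 0.3974
P = 85·0.9721·0.4286 − 84·0.3974 = 35.4146 − 33.3816 = 2.0330

€2.03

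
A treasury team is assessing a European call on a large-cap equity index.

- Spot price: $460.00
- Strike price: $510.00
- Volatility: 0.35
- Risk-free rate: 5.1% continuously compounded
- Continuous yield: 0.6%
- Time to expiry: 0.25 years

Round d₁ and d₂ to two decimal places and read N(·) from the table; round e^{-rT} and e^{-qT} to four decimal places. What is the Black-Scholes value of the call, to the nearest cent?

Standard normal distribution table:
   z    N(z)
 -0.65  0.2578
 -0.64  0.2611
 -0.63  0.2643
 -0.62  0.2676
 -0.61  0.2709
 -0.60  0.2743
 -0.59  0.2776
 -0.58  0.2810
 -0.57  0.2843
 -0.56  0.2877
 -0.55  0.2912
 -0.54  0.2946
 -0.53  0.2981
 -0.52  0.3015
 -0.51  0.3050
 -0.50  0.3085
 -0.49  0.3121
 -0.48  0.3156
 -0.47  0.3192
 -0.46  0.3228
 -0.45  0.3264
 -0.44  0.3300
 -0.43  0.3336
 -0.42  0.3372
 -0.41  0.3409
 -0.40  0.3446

σ√T = 0.35 × 0.5000 = 0.1750
d₁ = [ln(460/510) + (0.051 − 0.006 + 0.35²/2)·0.25] / 0.1750 = [-0.1032 + 0.0266] / 0.1750 = -0.4378 which rounds to -0.44
d₂ = d₁ − σ√T = -0.4378 − 0.1750 = -0.6128 which rounds to -0.61
e^(−qT) = e^(−0.006·0.25) = 0.9985;  e^(−rT) = e^(−0.051·0.25) = 0.9873
C = 460·0.9985·N(-0.44) − 510·0.9873·N(-0.61) = 460·0.9985·0.3300 − 510·0.9873·0.2709 = 151.5723 − 136.4044 = 15.1679

$15.17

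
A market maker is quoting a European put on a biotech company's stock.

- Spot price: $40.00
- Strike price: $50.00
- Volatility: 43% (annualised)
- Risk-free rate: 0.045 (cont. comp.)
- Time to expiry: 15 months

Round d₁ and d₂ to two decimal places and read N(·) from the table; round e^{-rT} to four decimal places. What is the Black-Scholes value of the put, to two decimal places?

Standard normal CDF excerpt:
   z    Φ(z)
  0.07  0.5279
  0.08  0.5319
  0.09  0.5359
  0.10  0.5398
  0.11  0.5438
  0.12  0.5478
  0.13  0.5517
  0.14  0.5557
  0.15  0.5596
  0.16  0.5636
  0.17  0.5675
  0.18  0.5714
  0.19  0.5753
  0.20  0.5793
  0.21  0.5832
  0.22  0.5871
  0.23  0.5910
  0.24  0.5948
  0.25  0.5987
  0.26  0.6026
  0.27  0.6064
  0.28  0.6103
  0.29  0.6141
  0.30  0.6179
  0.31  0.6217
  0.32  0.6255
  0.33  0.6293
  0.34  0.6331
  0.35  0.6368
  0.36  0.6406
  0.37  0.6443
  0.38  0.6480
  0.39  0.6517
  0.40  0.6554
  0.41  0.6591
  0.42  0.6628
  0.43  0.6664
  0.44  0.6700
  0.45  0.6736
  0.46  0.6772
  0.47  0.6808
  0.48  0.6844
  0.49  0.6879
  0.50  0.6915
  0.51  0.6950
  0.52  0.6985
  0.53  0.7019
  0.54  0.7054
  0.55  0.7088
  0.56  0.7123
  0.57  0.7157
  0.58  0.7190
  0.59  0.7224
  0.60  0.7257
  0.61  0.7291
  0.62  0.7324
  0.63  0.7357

$12.39

σ√T = 0.43·√1.25 = 0.4808
ln(S/K) + (r + σ²/2)T = ln(40/50) + (0.045 + 0.43²/2)·1.25 = -0.2231 + 0.1718 = -0.0513
d₁ = -0.0513 / 0.4808 = -0.1068 which rounds to -0.11
d₂ = d₁ − σ√T = -0.1068 − 0.4808 = -0.5875 which rounds to -0.59
exp(−rT) = exp(−0.045·1.25) = 0.9453
N(−d₂) = N(0.59) = 0.7224;  N(−d₁) = N(0.11) = 0.5438
P = 50·0.9453·0.7224 − 40·0.5438 = 34.1442 − 21.7520 = 12.3922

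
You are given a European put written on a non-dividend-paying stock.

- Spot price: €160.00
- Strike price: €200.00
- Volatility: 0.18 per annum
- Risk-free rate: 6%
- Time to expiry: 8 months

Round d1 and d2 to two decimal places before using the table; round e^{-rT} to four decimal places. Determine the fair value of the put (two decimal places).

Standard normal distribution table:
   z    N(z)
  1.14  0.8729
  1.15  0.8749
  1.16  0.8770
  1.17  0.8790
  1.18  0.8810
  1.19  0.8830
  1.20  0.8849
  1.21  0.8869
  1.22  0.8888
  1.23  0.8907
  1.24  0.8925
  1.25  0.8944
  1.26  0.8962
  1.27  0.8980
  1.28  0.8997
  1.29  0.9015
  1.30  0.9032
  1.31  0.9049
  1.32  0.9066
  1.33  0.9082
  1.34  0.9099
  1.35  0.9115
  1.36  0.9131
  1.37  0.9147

T = 0.6667;  σ√T = 0.1470
ln(S/K) + (r + σ²/2)T = ln(160/200) + (0.06 + 0.18²/2)·0.6667 = -0.2231 + 0.0508 = -0.1723
d₁ = -0.1723 / 0.1470 = -1.1726 ≈ -1.17
d₂ = d₁ − σ√T = -1.1726 − 0.1470 = -1.3196 ≈ -1.32
exp(−rT) = exp(−0.06·0.6667) = 0.9608
P = 200·0.9608·N(1.32) − 160·N(1.17) = 200·0.9608·0.9066 − 160·0.8790 = 174.2123 − 140.6400 = 33.5723

€33.57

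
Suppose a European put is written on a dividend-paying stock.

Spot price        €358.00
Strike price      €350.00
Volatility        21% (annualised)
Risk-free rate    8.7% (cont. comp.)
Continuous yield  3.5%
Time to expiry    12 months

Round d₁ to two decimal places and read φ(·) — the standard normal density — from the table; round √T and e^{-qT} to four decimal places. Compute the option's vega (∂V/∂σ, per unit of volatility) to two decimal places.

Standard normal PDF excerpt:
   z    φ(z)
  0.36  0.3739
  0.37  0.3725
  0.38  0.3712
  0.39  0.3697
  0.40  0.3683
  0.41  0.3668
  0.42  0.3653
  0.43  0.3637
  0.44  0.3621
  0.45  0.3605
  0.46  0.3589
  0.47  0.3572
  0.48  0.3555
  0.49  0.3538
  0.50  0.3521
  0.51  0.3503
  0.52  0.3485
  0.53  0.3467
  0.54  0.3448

σ√T = 0.21·√1 = 0.2100
d₁ = [ln(358/350) + (0.087 − 0.035 + 0.21²/2)·1] / 0.2100 = [0.0226 + 0.0740] / 0.2100 = 0.4602 → 0.46
√T = √1 = 1.0000
φ(d₁) = φ(0.46) = 0.3589
exp(−qT) = exp(−0.035·1) = 0.9656
vega = S·exp(−qT)·φ(d₁)·√T = 358·0.9656·0.3589·1.0000 = 124.0663
(Vega is the same for a European call and put with the same parameters.)

124.07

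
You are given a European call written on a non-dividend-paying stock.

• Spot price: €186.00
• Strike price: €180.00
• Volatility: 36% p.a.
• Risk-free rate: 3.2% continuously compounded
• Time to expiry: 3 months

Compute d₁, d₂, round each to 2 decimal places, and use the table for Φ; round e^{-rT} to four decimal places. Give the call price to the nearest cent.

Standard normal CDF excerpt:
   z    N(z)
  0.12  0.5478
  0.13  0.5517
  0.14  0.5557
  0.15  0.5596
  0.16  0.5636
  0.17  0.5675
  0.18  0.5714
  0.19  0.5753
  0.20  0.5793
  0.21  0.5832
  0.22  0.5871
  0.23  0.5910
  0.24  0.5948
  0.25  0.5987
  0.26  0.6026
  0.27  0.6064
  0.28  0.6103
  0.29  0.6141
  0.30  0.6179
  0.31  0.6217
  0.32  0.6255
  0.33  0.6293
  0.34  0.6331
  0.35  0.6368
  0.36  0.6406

σ√T = 0.36 × 0.5000 = 0.1800
d₁ = [ln(186/180) + (0.032 + 0.36²/2)·0.25] / 0.1800 = [0.0328 + 0.0242] / 0.1800 = 0.3166 ≈ 0.32
d₂ = d₁ − σ√T = 0.3166 − 0.1800 = 0.1366 ≈ 0.14
e^(−rT) = e^(−0.032·0.25) = 0.9920
N(d₁) = N(0.32) = 0.6255;  N(d₂) = N(0.14) = 0.5557
C = 186·0.6255 − 180·0.9920·0.5557 = 116.3430 − 99.2258 = 17.1172

€17.12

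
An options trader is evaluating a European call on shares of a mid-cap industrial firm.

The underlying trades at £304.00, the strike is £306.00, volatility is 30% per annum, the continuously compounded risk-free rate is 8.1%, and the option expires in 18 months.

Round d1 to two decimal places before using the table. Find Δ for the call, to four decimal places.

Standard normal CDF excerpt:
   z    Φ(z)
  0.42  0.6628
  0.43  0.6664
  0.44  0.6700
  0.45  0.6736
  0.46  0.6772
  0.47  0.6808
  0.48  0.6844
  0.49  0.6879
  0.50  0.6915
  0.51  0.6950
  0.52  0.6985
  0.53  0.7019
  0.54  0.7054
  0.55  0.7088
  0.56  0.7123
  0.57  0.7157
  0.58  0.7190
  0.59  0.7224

T = 1.5;  σ√T = 0.3674
ln(S/K) + (r + σ²/2)T = ln(304/306) + (0.081 + 0.3²/2)·1.5 = -0.0066 + 0.1890 = 0.1824
d₁ = 0.1824 / 0.3674 = 0.4965 ⇒ 0.50
N(d₁) = N(0.50) = 0.6915
Δ_call = N(d₁) = 0.6915

0.6915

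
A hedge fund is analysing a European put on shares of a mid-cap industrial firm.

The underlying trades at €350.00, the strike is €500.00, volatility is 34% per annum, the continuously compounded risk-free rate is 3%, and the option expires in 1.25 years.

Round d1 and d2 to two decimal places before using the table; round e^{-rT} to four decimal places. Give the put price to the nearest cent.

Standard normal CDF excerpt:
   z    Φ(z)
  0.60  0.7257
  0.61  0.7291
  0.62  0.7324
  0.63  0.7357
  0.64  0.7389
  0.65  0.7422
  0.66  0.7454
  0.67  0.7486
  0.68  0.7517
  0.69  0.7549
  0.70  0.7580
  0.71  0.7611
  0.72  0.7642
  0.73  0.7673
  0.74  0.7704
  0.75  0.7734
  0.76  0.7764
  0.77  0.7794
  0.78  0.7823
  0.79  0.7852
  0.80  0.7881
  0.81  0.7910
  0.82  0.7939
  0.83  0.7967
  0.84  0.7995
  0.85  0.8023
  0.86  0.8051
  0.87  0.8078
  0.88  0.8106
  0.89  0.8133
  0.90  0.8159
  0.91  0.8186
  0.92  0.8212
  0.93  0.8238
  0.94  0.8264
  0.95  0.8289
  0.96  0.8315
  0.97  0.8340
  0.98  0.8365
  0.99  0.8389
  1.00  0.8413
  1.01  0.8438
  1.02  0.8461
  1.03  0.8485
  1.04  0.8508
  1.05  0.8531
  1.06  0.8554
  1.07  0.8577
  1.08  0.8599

T = 1.25;  σ√T = 0.3801
d₁ = [ln(350/500) + (0.03 + ½·0.34²)·1.25] / (σ√T) = (-0.3567 + 0.1098) / 0.3801 = -0.6496 ⇒ -0.65
d₂ = -0.6496 − 0.3801 = -1.0297 ⇒ -1.03
e^(−rT) = e^(−0.03·1.25) = 0.9632
P = 500·0.9632·N(1.03) − 350·N(0.65) = 500·0.9632·0.8485 − 350·0.7422 = 408.6376 − 259.7700 = 148.8676

€148.87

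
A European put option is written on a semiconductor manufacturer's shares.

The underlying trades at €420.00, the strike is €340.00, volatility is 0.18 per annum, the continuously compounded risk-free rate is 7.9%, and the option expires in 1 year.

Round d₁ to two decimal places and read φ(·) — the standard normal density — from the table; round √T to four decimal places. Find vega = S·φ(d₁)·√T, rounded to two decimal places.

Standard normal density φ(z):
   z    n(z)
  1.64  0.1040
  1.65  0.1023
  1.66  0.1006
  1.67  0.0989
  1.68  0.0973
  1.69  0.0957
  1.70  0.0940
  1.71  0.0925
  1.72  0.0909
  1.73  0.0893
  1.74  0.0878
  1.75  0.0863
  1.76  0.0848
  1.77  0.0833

39.48

T = 1;  σ√T = 0.1800
d₁ = [ln(420/340) + (0.079 + 0.18²/2)·1] / 0.1800 = [0.2113 + 0.0952] / 0.1800 = 1.7028 ≈ 1.70
√T = √1 = 1.0000
φ(d₁) = φ(1.70) = 0.0940
vega = S·φ(d₁)·√T = 420·0.0940·1.0000 = 39.4800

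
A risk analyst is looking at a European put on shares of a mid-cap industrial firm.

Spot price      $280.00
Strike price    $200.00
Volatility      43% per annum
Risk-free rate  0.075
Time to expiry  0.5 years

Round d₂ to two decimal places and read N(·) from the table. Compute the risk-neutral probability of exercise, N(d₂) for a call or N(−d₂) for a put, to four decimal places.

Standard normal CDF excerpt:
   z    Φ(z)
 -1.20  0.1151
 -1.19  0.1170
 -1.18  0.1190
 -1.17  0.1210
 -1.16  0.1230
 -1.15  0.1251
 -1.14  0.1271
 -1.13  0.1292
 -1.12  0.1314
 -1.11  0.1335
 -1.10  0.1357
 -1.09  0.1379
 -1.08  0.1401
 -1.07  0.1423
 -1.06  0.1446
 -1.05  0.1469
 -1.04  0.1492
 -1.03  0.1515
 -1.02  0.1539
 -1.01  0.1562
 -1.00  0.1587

σ√T = 0.43 × 0.7071 = 0.3041
d₁ = [ln(280/200) + (0.075 + ½·0.43²)·0.5] / (σ√T) = (0.3365 + 0.0837) / 0.3041 = 1.3820 ≈ 1.38
d₂ = 1.3820 − 0.3041 = 1.0779 ≈ 1.08
Risk-neutral Pr[S_T < K] = N(−d₂) = N(-1.08) = 0.1401

0.1401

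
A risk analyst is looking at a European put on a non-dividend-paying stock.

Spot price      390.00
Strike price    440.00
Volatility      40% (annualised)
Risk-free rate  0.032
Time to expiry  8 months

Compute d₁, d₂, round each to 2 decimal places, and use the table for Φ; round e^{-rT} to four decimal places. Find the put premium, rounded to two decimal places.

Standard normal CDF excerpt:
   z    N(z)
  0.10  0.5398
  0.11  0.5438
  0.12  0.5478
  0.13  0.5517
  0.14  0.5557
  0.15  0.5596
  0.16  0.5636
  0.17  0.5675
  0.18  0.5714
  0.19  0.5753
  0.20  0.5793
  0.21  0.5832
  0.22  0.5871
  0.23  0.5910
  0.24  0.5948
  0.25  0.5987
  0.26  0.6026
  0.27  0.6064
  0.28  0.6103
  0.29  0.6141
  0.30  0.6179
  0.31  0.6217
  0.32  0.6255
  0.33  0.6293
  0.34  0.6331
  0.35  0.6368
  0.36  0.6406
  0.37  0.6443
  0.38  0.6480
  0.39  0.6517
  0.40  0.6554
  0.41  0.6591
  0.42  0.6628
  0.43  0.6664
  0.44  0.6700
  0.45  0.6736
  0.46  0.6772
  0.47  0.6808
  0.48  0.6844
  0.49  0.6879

σ√T = 0.4·√0.6667 = 0.3266
d₁ = [ln(390/440) + (0.032 + 0.4²/2)·0.6667] / 0.3266 = [-0.1206 + 0.0747] / 0.3266 = -0.1407 which rounds to -0.14
d₂ = d₁ − σ√T = -0.1407 − 0.3266 = -0.4673 which rounds to -0.47
exp(−rT) = exp(−0.032·0.6667) = 0.9789
P = 440·0.9789·N(0.47) − 390·N(0.14) = 440·0.9789·0.6808 − 390·0.5557 = 293.2315 − 216.7230 = 76.5085

76.51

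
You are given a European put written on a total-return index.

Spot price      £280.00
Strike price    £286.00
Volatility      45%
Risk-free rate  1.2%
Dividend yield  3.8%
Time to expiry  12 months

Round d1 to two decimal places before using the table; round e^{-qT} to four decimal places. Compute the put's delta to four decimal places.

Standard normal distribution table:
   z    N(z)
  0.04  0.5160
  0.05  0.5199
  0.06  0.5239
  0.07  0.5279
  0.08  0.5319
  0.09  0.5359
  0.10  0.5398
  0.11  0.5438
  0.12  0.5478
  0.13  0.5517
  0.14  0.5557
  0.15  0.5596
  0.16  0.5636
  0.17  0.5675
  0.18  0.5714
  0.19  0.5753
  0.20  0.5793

-0.4353

σ√T = 0.45·√1 = 0.4500
ln(S/K) + (r − q + σ²/2)T = ln(280/286) + (0.012 − 0.038 + 0.45²/2)·1 = -0.0212 + 0.0753 = 0.0540
d₁ = 0.0540 / 0.4500 = 0.1201 ≈ 0.12
N(d₁) = N(0.12) = 0.5478
Δ_put = e^(−qT)·(N(d₁) − 1) = 0.9627·(0.5478 − 1) = -0.4353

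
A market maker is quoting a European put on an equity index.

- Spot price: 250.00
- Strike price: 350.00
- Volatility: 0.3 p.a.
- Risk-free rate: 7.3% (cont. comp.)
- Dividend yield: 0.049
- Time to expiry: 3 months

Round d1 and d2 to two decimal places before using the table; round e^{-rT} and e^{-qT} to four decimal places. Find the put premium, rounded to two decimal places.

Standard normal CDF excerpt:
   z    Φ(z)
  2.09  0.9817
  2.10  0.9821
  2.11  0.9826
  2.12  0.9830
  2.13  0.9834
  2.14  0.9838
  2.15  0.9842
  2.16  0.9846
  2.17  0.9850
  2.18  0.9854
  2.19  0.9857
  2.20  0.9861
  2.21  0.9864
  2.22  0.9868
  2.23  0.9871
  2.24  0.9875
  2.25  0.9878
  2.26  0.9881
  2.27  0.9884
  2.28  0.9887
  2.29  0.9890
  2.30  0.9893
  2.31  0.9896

σ√T = 0.3·√0.25 = 0.1500
ln(S/K) + (r − q + σ²/2)T = ln(250/350) + (0.073 − 0.049 + 0.3²/2)·0.25 = -0.3365 + 0.0172 = -0.3192
d₁ = -0.3192 / 0.1500 = -2.1281 ≈ -2.13
d₂ = d₁ − σ√T = -2.1281 − 0.1500 = -2.2781 ≈ -2.28
e^(−qT) = e^(−0.049·0.25) = 0.9878;  e^(−rT) = e^(−0.073·0.25) = 0.9819
N(−d₂) = N(2.28) = 0.9887;  N(−d₁) = N(2.13) = 0.9834
P = 350·0.9819·0.9887 − 250·0.9878·0.9834 = 339.7816 − 242.8506 = 96.9310

96.93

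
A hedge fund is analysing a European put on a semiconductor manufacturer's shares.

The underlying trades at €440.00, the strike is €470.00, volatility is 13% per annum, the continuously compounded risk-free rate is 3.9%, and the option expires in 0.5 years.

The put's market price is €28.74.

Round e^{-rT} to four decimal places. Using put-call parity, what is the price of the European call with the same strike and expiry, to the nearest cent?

€7.81

exp(−rT) = exp(−0.039·0.5) = 0.9807
Put-call parity: C − P = S − K·e^(−rT) = 440 − 470·0.9807 = 440 − 460.9290 = -20.9290
C = P + (C − P) = 28.74 + (-20.9290) = 7.8110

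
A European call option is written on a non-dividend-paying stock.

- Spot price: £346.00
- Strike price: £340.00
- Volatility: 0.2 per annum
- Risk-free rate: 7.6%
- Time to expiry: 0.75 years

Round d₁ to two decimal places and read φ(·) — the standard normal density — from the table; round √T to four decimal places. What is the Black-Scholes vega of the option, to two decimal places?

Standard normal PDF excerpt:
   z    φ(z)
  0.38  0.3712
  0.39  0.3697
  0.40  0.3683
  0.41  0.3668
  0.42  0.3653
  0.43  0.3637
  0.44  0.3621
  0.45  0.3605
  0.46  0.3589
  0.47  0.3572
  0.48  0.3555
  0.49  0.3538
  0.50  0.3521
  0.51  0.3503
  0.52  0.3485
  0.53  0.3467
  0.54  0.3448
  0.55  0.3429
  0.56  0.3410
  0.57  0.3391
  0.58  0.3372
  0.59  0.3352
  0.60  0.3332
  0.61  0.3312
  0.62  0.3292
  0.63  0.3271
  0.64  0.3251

T = 0.75;  σ√T = 0.1732
d₁ = [ln(346/340) + (0.076 + 0.2²/2)·0.75] / 0.1732 = [0.0175 + 0.0720] / 0.1732 = 0.5167 → 0.52
√T = √0.75 = 0.8660
φ(d₁) = φ(0.52) = 0.3485
vega = S·φ(d₁)·√T = 346·0.3485·0.8660 = 104.4231
(Call and put vega coincide under Black-Scholes.)

104.42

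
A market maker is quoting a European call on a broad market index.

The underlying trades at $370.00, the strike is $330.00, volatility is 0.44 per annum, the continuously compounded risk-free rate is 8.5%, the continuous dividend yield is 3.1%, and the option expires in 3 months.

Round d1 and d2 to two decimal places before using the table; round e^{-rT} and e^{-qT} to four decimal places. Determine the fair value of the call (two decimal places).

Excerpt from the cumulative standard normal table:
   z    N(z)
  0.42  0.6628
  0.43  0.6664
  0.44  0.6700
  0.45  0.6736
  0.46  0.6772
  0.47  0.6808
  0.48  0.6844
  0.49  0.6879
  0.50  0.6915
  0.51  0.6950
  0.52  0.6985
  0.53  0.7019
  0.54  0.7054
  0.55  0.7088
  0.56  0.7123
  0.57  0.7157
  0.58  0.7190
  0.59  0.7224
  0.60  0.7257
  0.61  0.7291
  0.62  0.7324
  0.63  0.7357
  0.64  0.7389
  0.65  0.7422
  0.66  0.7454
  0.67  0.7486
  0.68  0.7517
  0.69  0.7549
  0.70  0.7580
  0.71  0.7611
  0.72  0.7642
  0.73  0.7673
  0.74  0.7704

$57.22

σ√T = 0.44·√0.25 = 0.2200
d₁ = [ln(370/330) + (0.085 − 0.031 + ½·0.44²)·0.25] / (σ√T) = (0.1144 + 0.0377) / 0.2200 = 0.6914 which rounds to 0.69
d₂ = 0.6914 − 0.2200 = 0.4714 which rounds to 0.47
exp(−qT) = exp(−0.031·0.25) = 0.9923;  exp(−rT) = exp(−0.085·0.25) = 0.9790
C = 370·0.9923·N(0.69) − 330·0.9790·N(0.47) = 370·0.9923·0.7549 − 330·0.9790·0.6808 = 277.1623 − 219.9461 = 57.2162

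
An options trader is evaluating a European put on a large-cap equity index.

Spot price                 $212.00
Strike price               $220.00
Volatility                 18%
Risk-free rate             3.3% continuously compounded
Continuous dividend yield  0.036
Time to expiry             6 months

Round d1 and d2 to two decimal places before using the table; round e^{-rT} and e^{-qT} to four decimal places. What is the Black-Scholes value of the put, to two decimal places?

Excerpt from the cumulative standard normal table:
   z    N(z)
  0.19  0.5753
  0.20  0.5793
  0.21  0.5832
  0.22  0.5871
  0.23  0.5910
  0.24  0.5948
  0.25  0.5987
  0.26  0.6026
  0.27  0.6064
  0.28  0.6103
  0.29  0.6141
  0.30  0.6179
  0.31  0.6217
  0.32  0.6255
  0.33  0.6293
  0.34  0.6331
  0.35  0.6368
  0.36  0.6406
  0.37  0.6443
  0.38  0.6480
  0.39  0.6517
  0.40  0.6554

$15.57

σ√T = 0.18·√0.5 = 0.1273
d₁ = [ln(212/220) + (0.033 − 0.036 + ½·0.18²)·0.5] / (σ√T) = (-0.0370 + 0.0066) / 0.1273 = -0.2392 → -0.24
d₂ = -0.2392 − 0.1273 = -0.3664 → -0.37
exp(−qT) = exp(−0.036·0.5) = 0.9822;  exp(−rT) = exp(−0.033·0.5) = 0.9836
N(−d₂) = N(0.37) = 0.6443;  N(−d₁) = N(0.24) = 0.5948
P = 220·0.9836·0.6443 − 212·0.9822·0.5948 = 139.4214 − 123.8531 = 15.5683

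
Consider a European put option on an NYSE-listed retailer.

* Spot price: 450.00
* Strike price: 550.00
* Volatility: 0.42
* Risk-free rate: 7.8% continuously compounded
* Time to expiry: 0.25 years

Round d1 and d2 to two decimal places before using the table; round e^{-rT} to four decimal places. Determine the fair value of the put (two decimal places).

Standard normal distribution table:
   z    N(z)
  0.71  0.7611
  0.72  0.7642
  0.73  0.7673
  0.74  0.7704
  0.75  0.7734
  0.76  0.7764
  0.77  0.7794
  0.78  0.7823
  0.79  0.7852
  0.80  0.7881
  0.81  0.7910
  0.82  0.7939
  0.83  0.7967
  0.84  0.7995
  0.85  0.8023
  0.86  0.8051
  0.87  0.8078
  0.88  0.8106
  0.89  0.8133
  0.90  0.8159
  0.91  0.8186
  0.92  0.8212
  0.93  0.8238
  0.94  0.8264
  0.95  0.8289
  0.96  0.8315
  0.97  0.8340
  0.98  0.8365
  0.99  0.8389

T = 0.25;  σ√T = 0.2100
d₁ = [ln(450/550) + (0.078 + 0.42²/2)·0.25] / 0.2100 = [-0.2007 + 0.0415] / 0.2100 = -0.7577 ≈ -0.76
d₂ = d₁ − σ√T = -0.7577 − 0.2100 = -0.9677 ≈ -0.97
e^(−rT) = e^(−0.078·0.25) = 0.9807
N(−d₂) = N(0.97) = 0.8340;  N(−d₁) = N(0.76) = 0.7764
P = 550·0.9807·0.8340 − 450·0.7764 = 449.8471 − 349.3800 = 100.4671

100.47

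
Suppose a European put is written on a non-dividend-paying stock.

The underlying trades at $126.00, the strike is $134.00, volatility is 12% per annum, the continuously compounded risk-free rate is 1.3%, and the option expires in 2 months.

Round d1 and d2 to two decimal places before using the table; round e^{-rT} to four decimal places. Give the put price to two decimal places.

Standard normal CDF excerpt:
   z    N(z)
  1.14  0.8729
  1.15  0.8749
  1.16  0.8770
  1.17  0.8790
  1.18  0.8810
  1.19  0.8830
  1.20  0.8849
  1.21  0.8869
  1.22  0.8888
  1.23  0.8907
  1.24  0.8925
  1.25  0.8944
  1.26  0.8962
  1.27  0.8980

σ√T = 0.12 × 0.4082 = 0.0490
ln(S/K) + (r + σ²/2)T = ln(126/134) + (0.013 + 0.12²/2)·0.1667 = -0.0616 + 0.0034 = -0.0582
d₁ = -0.0582 / 0.0490 = -1.1878 ⇒ -1.19
d₂ = d₁ − σ√T = -1.1878 − 0.0490 = -1.2368 ⇒ -1.24
e^(−rT) = e^(−0.013·0.1667) = 0.9978
N(−d₂) = N(1.24) = 0.8925;  N(−d₁) = N(1.19) = 0.8830
P = 134·0.9978·0.8925 − 126·0.8830 = 119.3319 − 111.2580 = 8.0739

$8.07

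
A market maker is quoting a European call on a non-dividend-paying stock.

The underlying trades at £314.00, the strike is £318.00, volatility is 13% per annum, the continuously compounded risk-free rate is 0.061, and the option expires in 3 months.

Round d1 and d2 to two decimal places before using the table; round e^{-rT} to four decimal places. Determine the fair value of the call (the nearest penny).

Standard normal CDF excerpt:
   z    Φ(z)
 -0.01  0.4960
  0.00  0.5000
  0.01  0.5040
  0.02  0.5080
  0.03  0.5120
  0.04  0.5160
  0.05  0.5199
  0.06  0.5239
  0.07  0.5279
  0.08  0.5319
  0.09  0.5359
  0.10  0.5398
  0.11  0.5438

£7.91

σ√T = 0.13 × 0.5000 = 0.0650
ln(S/K) + (r + σ²/2)T = ln(314/318) + (0.061 + 0.13²/2)·0.25 = -0.0127 + 0.0174 = 0.0047
d₁ = 0.0047 / 0.0650 = 0.0724 which rounds to 0.07
d₂ = d₁ − σ√T = 0.0724 − 0.0650 = 0.0074 which rounds to 0.01
e^(−rT) = e^(−0.061·0.25) = 0.9849
C = 314·N(0.07) − 318·0.9849·N(0.01) = 314·0.5279 − 318·0.9849·0.5040 = 165.7606 − 157.8519 = 7.9087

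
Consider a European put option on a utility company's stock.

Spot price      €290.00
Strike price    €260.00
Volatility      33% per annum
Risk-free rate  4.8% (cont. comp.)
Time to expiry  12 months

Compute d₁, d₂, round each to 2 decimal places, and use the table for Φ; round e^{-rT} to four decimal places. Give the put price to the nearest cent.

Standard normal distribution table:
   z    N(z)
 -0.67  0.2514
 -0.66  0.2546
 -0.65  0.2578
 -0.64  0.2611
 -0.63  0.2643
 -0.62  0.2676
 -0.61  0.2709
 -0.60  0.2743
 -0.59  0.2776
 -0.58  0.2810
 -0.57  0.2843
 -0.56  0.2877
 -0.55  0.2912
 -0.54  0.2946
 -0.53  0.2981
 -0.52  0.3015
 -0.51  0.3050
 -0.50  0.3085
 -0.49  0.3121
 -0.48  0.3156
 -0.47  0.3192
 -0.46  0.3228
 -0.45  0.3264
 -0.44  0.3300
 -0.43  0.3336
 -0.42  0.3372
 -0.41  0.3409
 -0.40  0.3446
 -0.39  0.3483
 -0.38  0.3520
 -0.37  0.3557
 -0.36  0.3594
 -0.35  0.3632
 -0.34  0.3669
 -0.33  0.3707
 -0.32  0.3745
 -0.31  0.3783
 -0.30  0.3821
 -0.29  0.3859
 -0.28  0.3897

€18.03

σ√T = 0.33·√1 = 0.3300
d₁ = [ln(290/260) + (0.048 + ½·0.33²)·1] / (σ√T) = (0.1092 + 0.1025) / 0.3300 = 0.6414 ≈ 0.64
d₂ = 0.6414 − 0.3300 = 0.3114 ≈ 0.31
exp(−rT) = exp(−0.048·1) = 0.9531
P = 260·0.9531·N(-0.31) − 290·N(-0.64) = 260·0.9531·0.3783 − 290·0.2611 = 93.7450 − 75.7190 = 18.0260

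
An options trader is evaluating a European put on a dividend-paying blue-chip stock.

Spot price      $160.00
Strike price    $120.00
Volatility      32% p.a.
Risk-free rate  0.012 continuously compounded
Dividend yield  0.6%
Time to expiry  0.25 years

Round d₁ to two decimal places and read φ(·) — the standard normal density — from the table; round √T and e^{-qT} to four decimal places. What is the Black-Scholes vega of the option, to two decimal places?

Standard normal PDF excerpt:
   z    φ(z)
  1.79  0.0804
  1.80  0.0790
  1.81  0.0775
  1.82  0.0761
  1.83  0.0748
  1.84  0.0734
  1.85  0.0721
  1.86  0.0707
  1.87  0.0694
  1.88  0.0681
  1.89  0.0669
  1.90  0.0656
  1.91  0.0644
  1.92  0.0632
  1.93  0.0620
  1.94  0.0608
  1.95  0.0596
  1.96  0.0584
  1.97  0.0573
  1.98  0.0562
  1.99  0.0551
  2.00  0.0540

σ√T = 0.32·√0.25 = 0.1600
d₁ = [ln(160/120) + (0.012 − 0.006 + 0.32²/2)·0.25] / 0.1600 = [0.2877 + 0.0143] / 0.1600 = 1.8874 ≈ 1.89
√T = √0.25 = 0.5000
φ(d₁) = φ(1.89) = 0.0669
exp(−qT) = exp(−0.006·0.25) = 0.9985
vega = S·exp(−qT)·φ(d₁)·√T = 160·0.9985·0.0669·0.5000 = 5.3440
(The call has the same vega.)

5.34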